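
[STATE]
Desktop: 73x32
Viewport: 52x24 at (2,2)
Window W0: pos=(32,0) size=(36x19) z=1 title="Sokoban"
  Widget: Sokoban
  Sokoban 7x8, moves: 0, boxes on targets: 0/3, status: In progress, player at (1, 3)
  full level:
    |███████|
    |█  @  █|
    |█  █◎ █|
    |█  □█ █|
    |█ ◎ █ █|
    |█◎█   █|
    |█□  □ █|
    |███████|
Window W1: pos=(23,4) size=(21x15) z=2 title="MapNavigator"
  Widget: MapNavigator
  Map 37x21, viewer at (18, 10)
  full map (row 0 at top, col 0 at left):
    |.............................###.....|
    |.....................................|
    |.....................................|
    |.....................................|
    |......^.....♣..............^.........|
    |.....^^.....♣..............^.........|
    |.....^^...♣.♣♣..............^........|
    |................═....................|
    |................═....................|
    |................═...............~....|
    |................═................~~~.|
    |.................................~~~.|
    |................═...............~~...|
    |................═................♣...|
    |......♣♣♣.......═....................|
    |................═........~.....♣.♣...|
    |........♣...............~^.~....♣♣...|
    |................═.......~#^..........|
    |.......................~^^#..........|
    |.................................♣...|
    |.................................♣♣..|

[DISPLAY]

                              ┠─────────────────────
                              ┃███████              
                     ┏━━━━━━━━━━━━━━━━━━━┓          
                     ┃ MapNavigator      ┃          
                     ┠───────────────────┨          
                     ┃...♣..............^┃          
                     ┃.♣.♣♣..............┃          
                     ┃.......═...........┃          
                     ┃.......═...........┃          
                     ┃.......═...........┃/3        
                     ┃.......═.@.........┃          
                     ┃...................┃          
                     ┃.......═...........┃          
                     ┃.......═...........┃          
                     ┃.......═...........┃          
                     ┃.......═........~..┃          
                     ┗━━━━━━━━━━━━━━━━━━━┛━━━━━━━━━━
                                                    
                                                    
                                                    
                                                    
                                                    
                                                    
                                                    


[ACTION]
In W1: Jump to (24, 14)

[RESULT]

                              ┠─────────────────────
                              ┃███████              
                     ┏━━━━━━━━━━━━━━━━━━━┓          
                     ┃ MapNavigator      ┃          
                     ┠───────────────────┨          
                     ┃.═...............~.┃          
                     ┃.═................~┃          
                     ┃..................~┃          
                     ┃.═...............~~┃          
                     ┃.═................♣┃/3        
                     ┃.═.......@.........┃          
                     ┃.═........~.....♣.♣┃          
                     ┃.........~^.~....♣♣┃          
                     ┃.═.......~#^.......┃          
                     ┃........~^^#.......┃          
                     ┃..................♣┃          
                     ┗━━━━━━━━━━━━━━━━━━━┛━━━━━━━━━━
                                                    
                                                    
                                                    
                                                    
                                                    
                                                    
                                                    


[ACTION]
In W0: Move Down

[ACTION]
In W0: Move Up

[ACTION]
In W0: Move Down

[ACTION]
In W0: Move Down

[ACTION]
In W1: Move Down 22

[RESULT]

                              ┠─────────────────────
                              ┃███████              
                     ┏━━━━━━━━━━━━━━━━━━━┓          
                     ┃ MapNavigator      ┃          
                     ┠───────────────────┨          
                     ┃.═........~.....♣.♣┃          
                     ┃.........~^.~....♣♣┃          
                     ┃.═.......~#^.......┃          
                     ┃........~^^#.......┃          
                     ┃..................♣┃/3        
                     ┃.........@........♣┃          
                     ┃                   ┃          
                     ┃                   ┃          
                     ┃                   ┃          
                     ┃                   ┃          
                     ┃                   ┃          
                     ┗━━━━━━━━━━━━━━━━━━━┛━━━━━━━━━━
                                                    
                                                    
                                                    
                                                    
                                                    
                                                    
                                                    


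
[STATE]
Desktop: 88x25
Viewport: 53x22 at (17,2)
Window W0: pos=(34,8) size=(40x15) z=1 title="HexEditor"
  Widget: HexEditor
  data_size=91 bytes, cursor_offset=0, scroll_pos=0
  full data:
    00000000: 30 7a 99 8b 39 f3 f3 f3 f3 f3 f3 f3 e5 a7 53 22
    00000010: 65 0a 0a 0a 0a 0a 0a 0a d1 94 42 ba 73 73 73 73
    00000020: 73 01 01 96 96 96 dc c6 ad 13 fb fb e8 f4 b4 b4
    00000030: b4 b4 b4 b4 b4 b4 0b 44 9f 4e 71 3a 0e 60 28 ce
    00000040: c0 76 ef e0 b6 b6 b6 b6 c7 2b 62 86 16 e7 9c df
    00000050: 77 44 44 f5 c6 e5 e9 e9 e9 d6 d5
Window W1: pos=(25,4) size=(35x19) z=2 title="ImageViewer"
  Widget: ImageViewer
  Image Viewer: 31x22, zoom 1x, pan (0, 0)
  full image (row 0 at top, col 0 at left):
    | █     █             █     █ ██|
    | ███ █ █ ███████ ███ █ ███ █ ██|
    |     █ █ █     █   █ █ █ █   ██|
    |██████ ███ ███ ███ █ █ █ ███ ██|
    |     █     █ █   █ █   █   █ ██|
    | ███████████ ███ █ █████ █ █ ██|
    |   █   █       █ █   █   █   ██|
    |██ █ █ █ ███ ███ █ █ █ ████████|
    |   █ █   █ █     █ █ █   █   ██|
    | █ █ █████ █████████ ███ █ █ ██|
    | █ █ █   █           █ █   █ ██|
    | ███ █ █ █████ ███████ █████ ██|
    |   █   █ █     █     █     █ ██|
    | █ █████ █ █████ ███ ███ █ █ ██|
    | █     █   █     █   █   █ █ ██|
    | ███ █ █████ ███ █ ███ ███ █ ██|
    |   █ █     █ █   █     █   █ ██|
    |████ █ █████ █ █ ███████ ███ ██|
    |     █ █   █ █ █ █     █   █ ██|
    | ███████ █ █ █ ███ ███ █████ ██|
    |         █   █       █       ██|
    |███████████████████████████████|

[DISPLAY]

                                                     
                                                     
        ┏━━━━━━━━━━━━━━━━━━━━━━━━━━━━━━━━━┓          
        ┃ ImageViewer                     ┃          
        ┠─────────────────────────────────┨          
        ┃ █     █             █     █ ██  ┃          
        ┃ ███ █ █ ███████ ███ █ ███ █ ██  ┃━━━━━━━━━━
        ┃     █ █ █     █   █ █ █ █   ██  ┃          
        ┃██████ ███ ███ ███ █ █ █ ███ ██  ┃──────────
        ┃     █     █ █   █ █   █   █ ██  ┃f3 f3 f3  
        ┃ ███████████ ███ █ █████ █ █ ██  ┃0a 0a 0a  
        ┃   █   █       █ █   █   █   ██  ┃96 dc c6  
        ┃██ █ █ █ ███ ███ █ █ █ ████████  ┃b4 0b 44  
        ┃   █ █   █ █     █ █ █   █   ██  ┃b6 b6 b6  
        ┃ █ █ █████ █████████ ███ █ █ ██  ┃e5 e9 e9  
        ┃ █ █ █   █           █ █   █ ██  ┃          
        ┃ ███ █ █ █████ ███████ █████ ██  ┃          
        ┃   █   █ █     █     █     █ ██  ┃          
        ┃ █ █████ █ █████ ███ ███ █ █ ██  ┃          
        ┃ █     █   █     █   █   █ █ ██  ┃          
        ┗━━━━━━━━━━━━━━━━━━━━━━━━━━━━━━━━━┛━━━━━━━━━━
                                                     


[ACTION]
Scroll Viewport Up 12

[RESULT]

                                                     
                                                     
                                                     
                                                     
        ┏━━━━━━━━━━━━━━━━━━━━━━━━━━━━━━━━━┓          
        ┃ ImageViewer                     ┃          
        ┠─────────────────────────────────┨          
        ┃ █     █             █     █ ██  ┃          
        ┃ ███ █ █ ███████ ███ █ ███ █ ██  ┃━━━━━━━━━━
        ┃     █ █ █     █   █ █ █ █   ██  ┃          
        ┃██████ ███ ███ ███ █ █ █ ███ ██  ┃──────────
        ┃     █     █ █   █ █   █   █ ██  ┃f3 f3 f3  
        ┃ ███████████ ███ █ █████ █ █ ██  ┃0a 0a 0a  
        ┃   █   █       █ █   █   █   ██  ┃96 dc c6  
        ┃██ █ █ █ ███ ███ █ █ █ ████████  ┃b4 0b 44  
        ┃   █ █   █ █     █ █ █   █   ██  ┃b6 b6 b6  
        ┃ █ █ █████ █████████ ███ █ █ ██  ┃e5 e9 e9  
        ┃ █ █ █   █           █ █   █ ██  ┃          
        ┃ ███ █ █ █████ ███████ █████ ██  ┃          
        ┃   █   █ █     █     █     █ ██  ┃          
        ┃ █ █████ █ █████ ███ ███ █ █ ██  ┃          
        ┃ █     █   █     █   █   █ █ ██  ┃          


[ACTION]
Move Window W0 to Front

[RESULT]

                                                     
                                                     
                                                     
                                                     
        ┏━━━━━━━━━━━━━━━━━━━━━━━━━━━━━━━━━┓          
        ┃ ImageViewer                     ┃          
        ┠─────────────────────────────────┨          
        ┃ █     █             █     █ ██  ┃          
        ┃ ███ █ █┏━━━━━━━━━━━━━━━━━━━━━━━━━━━━━━━━━━━
        ┃     █ █┃ HexEditor                         
        ┃██████ █┠───────────────────────────────────
        ┃     █  ┃00000000  30 7a 99 8b 39 f3 f3 f3  
        ┃ ███████┃00000010  65 0a 0a 0a 0a 0a 0a 0a  
        ┃   █   █┃00000020  73 01 01 96 96 96 dc c6  
        ┃██ █ █ █┃00000030  b4 b4 b4 b4 b4 b4 0b 44  
        ┃   █ █  ┃00000040  c0 76 ef e0 b6 b6 b6 b6  
        ┃ █ █ ███┃00000050  77 44 44 f5 c6 e5 e9 e9  
        ┃ █ █ █  ┃                                   
        ┃ ███ █ █┃                                   
        ┃   █   █┃                                   
        ┃ █ █████┃                                   
        ┃ █     █┃                                   


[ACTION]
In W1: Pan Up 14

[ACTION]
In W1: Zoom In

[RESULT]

                                                     
                                                     
                                                     
                                                     
        ┏━━━━━━━━━━━━━━━━━━━━━━━━━━━━━━━━━┓          
        ┃ ImageViewer                     ┃          
        ┠─────────────────────────────────┨          
        ┃  ██          ██                 ┃          
        ┃  ██    ┏━━━━━━━━━━━━━━━━━━━━━━━━━━━━━━━━━━━
        ┃  ██████┃ HexEditor                         
        ┃  ██████┠───────────────────────────────────
        ┃        ┃00000000  30 7a 99 8b 39 f3 f3 f3  
        ┃        ┃00000010  65 0a 0a 0a 0a 0a 0a 0a  
        ┃████████┃00000020  73 01 01 96 96 96 dc c6  
        ┃████████┃00000030  b4 b4 b4 b4 b4 b4 0b 44  
        ┃        ┃00000040  c0 76 ef e0 b6 b6 b6 b6  
        ┃        ┃00000050  77 44 44 f5 c6 e5 e9 e9  
        ┃  ██████┃                                   
        ┃  ██████┃                                   
        ┃      ██┃                                   
        ┃      ██┃                                   
        ┃████  ██┃                                   


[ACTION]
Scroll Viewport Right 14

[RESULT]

                                                     
                                                     
                                                     
                                                     
━━━━━━━━━━━━━━━━━━━━━━━━━━━━┓                        
eViewer                     ┃                        
────────────────────────────┨                        
         ██                 ┃                        
   ┏━━━━━━━━━━━━━━━━━━━━━━━━━━━━━━━━━━━━━━┓          
███┃ HexEditor                            ┃          
███┠──────────────────────────────────────┨          
   ┃00000000  30 7a 99 8b 39 f3 f3 f3  f3 ┃          
   ┃00000010  65 0a 0a 0a 0a 0a 0a 0a  d1 ┃          
███┃00000020  73 01 01 96 96 96 dc c6  ad ┃          
███┃00000030  b4 b4 b4 b4 b4 b4 0b 44  9f ┃          
   ┃00000040  c0 76 ef e0 b6 b6 b6 b6  c7 ┃          
   ┃00000050  77 44 44 f5 c6 e5 e9 e9  e9 ┃          
███┃                                      ┃          
███┃                                      ┃          
 ██┃                                      ┃          
 ██┃                                      ┃          
 ██┃                                      ┃          


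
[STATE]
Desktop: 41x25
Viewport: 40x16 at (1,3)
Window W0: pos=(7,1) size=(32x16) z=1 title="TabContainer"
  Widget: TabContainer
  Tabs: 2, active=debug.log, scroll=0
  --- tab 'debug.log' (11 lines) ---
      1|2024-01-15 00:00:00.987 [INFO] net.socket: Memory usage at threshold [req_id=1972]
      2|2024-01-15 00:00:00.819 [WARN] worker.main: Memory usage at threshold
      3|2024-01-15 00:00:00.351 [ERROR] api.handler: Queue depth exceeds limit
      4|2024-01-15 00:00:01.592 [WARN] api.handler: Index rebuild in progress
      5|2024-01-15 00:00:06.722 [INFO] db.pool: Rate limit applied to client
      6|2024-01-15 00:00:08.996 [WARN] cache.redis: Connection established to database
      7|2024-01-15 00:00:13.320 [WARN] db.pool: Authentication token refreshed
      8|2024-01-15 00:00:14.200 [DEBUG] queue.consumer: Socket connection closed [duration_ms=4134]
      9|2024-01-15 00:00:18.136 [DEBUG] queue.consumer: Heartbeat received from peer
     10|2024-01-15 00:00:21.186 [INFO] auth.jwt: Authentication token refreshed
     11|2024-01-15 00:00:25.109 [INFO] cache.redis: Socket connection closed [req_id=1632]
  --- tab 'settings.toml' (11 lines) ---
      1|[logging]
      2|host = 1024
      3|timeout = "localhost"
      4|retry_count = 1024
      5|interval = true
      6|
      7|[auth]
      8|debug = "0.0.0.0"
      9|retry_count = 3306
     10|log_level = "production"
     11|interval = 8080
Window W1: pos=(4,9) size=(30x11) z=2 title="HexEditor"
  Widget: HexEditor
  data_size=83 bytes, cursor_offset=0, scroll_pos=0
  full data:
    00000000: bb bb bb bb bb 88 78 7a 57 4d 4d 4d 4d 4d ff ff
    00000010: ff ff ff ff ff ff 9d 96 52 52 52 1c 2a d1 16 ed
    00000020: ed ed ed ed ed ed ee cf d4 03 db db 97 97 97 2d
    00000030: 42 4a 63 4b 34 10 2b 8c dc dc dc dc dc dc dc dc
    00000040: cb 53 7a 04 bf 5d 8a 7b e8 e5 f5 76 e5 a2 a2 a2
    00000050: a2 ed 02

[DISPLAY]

      ┠──────────────────────────────┨  
      ┃[debug.log]│ settings.toml    ┃  
      ┃──────────────────────────────┃  
      ┃2024-01-15 00:00:00.987 [INFO]┃  
      ┃2024-01-15 00:00:00.819 [WARN]┃  
      ┃2024-01-15 00:00:00.351 [ERROR┃  
   ┏━━━━━━━━━━━━━━━━━━━━━━━━━━━━┓ARN]┃  
   ┃ HexEditor                  ┃NFO]┃  
   ┠────────────────────────────┨ARN]┃  
   ┃00000000  BB bb bb bb bb 88 ┃ARN]┃  
   ┃00000010  ff ff ff ff ff ff ┃EBUG┃  
   ┃00000020  ed ed ed ed ed ed ┃EBUG┃  
   ┃00000030  42 4a 63 4b 34 10 ┃NFO]┃  
   ┃00000040  cb 53 7a 04 bf 5d ┃━━━━┛  
   ┃00000050  a2 ed 02          ┃       
   ┃                            ┃       


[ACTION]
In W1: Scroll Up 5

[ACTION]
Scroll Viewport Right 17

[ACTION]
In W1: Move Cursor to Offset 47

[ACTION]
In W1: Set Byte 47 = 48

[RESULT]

      ┠──────────────────────────────┨  
      ┃[debug.log]│ settings.toml    ┃  
      ┃──────────────────────────────┃  
      ┃2024-01-15 00:00:00.987 [INFO]┃  
      ┃2024-01-15 00:00:00.819 [WARN]┃  
      ┃2024-01-15 00:00:00.351 [ERROR┃  
   ┏━━━━━━━━━━━━━━━━━━━━━━━━━━━━┓ARN]┃  
   ┃ HexEditor                  ┃NFO]┃  
   ┠────────────────────────────┨ARN]┃  
   ┃00000000  bb bb bb bb bb 88 ┃ARN]┃  
   ┃00000010  ff ff ff ff ff ff ┃EBUG┃  
   ┃00000020  ed ed ed ed ed ed ┃EBUG┃  
   ┃00000030  42 4a 63 4b 34 10 ┃NFO]┃  
   ┃00000040  cb 53 7a 04 bf 5d ┃━━━━┛  
   ┃00000050  a2 ed 02          ┃       
   ┃                            ┃       


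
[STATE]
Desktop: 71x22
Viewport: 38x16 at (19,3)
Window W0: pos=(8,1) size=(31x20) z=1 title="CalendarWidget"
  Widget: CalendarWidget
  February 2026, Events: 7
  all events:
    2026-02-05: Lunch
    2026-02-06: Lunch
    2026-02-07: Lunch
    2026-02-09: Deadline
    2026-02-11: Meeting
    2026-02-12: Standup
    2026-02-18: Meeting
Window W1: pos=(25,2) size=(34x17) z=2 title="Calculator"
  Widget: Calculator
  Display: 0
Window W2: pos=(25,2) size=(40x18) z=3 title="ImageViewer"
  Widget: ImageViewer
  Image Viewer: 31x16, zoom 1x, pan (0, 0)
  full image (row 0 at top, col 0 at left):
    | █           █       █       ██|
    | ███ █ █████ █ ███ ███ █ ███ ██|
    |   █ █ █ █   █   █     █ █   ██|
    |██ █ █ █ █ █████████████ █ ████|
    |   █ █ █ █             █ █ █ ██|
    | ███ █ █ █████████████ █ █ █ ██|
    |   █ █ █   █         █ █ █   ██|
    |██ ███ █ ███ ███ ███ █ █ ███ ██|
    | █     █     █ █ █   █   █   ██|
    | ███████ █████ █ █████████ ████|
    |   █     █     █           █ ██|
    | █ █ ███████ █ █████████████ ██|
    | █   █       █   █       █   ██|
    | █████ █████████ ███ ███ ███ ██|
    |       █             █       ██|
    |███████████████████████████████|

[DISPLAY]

──────┃ ImageViewer                   
bruary┠───────────────────────────────
h Fr S┃ █           █       █       ██
      ┃ ███ █ █████ █ ███ ███ █ ███ ██
5*  6*┃   █ █ █ █   █   █     █ █   ██
 12* 1┃██ █ █ █ █ █████████████ █ ████
19 20 ┃   █ █ █ █             █ █ █ ██
6 27 2┃ ███ █ █ █████████████ █ █ █ ██
      ┃   █ █ █   █         █ █ █   ██
      ┃██ ███ █ ███ ███ ███ █ █ ███ ██
      ┃ █     █     █ █ █   █   █   ██
      ┃ ███████ █████ █ █████████ ████
      ┃   █     █     █           █ ██
      ┃ █ █ ███████ █ █████████████ ██
      ┃ █   █       █   █       █   ██
      ┃ █████ █████████ ███ ███ ███ ██


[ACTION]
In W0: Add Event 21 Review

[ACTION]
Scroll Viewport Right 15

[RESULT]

iewer                          ┃      
───────────────────────────────┨      
      █       █       ██       ┃      
█████ █ ███ ███ █ ███ ██       ┃      
█ █   █   █     █ █   ██       ┃      
█ █ █████████████ █ ████       ┃      
█ █             █ █ █ ██       ┃      
█ █████████████ █ █ █ ██       ┃      
█   █         █ █ █   ██       ┃      
█ ███ ███ ███ █ █ ███ ██       ┃      
█     █ █ █   █   █   ██       ┃      
█ █████ █ █████████ ████       ┃      
  █     █           █ ██       ┃      
█████ █ █████████████ ██       ┃      
      █   █       █   ██       ┃      
█████████ ███ ███ ███ ██       ┃      


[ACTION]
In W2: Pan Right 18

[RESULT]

iewer                          ┃      
───────────────────────────────┨      
    ██                         ┃      
███ ██                         ┃      
█   ██                         ┃      
█ ████                         ┃      
█ █ ██                         ┃      
█ █ ██                         ┃      
█   ██                         ┃      
███ ██                         ┃      
█   ██                         ┃      
█ ████                         ┃      
  █ ██                         ┃      
███ ██                         ┃      
█   ██                         ┃      
███ ██                         ┃      


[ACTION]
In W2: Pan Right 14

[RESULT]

iewer                          ┃      
───────────────────────────────┨      
                               ┃      
                               ┃      
                               ┃      
                               ┃      
                               ┃      
                               ┃      
                               ┃      
                               ┃      
                               ┃      
                               ┃      
                               ┃      
                               ┃      
                               ┃      
                               ┃      


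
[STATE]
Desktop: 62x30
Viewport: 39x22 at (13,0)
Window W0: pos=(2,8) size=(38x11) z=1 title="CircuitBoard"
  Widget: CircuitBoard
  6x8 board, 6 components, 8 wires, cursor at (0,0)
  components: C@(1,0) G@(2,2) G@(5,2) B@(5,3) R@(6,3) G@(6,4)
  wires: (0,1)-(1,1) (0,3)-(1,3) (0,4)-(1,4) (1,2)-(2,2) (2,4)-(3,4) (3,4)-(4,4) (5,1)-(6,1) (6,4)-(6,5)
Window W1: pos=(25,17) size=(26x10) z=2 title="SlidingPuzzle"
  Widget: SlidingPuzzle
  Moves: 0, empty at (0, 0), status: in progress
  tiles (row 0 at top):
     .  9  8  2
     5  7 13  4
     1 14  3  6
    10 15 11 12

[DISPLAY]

                                       
                                       
                                       
                                       
                                       
                                       
                                       
                                       
━━━━━━━━━━━━━━━━━━━━━━━━━━┓            
ard                       ┃            
──────────────────────────┨            
 4 5                      ┃            
      ·   ·               ┃            
      │   │               ┃            
  ·   ·   ·               ┃            
  │                       ┃            
  G       ·               ┃            
          │ ┏━━━━━━━━━━━━━━━━━━━━━━━━┓ 
━━━━━━━━━━━━┃ SlidingPuzzle          ┃ 
            ┠────────────────────────┨ 
            ┃┌────┬────┬────┬────┐   ┃ 
            ┃│    │  9 │  8 │  2 │   ┃ 


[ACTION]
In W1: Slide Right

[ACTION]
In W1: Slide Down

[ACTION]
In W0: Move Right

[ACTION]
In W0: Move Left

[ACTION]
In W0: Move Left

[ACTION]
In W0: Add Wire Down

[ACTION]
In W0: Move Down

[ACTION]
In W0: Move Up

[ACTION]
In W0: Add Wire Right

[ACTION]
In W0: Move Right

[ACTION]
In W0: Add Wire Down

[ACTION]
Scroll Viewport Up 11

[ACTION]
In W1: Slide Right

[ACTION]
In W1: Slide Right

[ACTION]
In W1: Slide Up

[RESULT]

                                       
                                       
                                       
                                       
                                       
                                       
                                       
                                       
━━━━━━━━━━━━━━━━━━━━━━━━━━┓            
ard                       ┃            
──────────────────────────┨            
 4 5                      ┃            
      ·   ·               ┃            
      │   │               ┃            
  ·   ·   ·               ┃            
  │                       ┃            
  G       ·               ┃            
          │ ┏━━━━━━━━━━━━━━━━━━━━━━━━┓ 
━━━━━━━━━━━━┃ SlidingPuzzle          ┃ 
            ┠────────────────────────┨ 
            ┃┌────┬────┬────┬────┐   ┃ 
            ┃│  5 │  9 │  8 │  2 │   ┃ 


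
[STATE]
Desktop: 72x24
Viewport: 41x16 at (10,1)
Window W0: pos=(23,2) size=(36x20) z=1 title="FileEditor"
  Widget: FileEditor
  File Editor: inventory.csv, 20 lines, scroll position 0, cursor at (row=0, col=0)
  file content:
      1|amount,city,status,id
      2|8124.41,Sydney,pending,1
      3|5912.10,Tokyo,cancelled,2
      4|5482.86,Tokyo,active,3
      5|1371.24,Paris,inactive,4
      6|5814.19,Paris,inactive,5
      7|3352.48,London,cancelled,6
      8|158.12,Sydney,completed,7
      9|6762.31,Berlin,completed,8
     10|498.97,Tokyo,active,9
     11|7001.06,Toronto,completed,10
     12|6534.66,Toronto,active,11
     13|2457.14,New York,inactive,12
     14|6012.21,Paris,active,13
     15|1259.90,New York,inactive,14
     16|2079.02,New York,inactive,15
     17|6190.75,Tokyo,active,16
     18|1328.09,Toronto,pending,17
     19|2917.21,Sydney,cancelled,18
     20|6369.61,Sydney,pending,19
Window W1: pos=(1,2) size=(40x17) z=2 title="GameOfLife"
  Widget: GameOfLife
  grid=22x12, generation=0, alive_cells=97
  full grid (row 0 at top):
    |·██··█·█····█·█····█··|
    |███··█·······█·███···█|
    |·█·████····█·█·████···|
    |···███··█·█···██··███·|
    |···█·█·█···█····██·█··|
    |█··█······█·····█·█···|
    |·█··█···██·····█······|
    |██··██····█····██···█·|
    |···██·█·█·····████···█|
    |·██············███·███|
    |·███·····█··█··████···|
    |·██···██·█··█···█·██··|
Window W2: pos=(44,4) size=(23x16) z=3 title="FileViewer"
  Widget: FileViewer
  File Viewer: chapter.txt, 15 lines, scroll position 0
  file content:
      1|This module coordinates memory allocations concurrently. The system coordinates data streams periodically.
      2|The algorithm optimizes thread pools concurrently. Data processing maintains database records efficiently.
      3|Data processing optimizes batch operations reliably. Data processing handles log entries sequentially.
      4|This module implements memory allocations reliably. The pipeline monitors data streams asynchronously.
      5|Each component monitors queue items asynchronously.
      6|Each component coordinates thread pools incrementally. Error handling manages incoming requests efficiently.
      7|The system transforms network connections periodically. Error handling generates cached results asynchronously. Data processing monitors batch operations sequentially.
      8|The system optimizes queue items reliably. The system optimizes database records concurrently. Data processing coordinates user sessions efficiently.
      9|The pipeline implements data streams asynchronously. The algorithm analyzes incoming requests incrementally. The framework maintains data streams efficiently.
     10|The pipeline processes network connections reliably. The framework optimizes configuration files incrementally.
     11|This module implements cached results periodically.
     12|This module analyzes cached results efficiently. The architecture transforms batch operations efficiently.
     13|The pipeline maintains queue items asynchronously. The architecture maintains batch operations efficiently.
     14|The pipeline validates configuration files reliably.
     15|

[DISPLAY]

                                         
━━━━━━━━━━━━━━━━━━━━━━━━━━━━━━┓━━━━━━━━━━
ife                           ┃          
──────────────────────────────┨───┏━━━━━━
                              ┃s,i┃ FileV
····█·█····█··                ┃ndi┠──────
·····█·███···█                ┃cel┃This m
···█·█·████···                ┃ive┃The al
█·█···██··███·                ┃cti┃Data p
···█····██·█··                ┃cti┃This m
··█·····█·█···                ┃nce┃Each c
██·····█······                ┃ple┃Each c
··█····██···█·                ┃mpl┃The sy
█·····████···█                ┃ve,┃The sy
·······███·███                ┃omp┃The pi
·█··█··████···                ┃cti┃The pi


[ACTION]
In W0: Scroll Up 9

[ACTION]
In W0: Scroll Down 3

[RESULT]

                                         
━━━━━━━━━━━━━━━━━━━━━━━━━━━━━━┓━━━━━━━━━━
ife                           ┃          
──────────────────────────────┨───┏━━━━━━
                              ┃ive┃ FileV
····█·█····█··                ┃cti┠──────
·····█·███···█                ┃cti┃This m
···█·█·████···                ┃nce┃The al
█·█···██··███·                ┃ple┃Data p
···█····██·█··                ┃mpl┃This m
··█·····█·█···                ┃ve,┃Each c
██·····█······                ┃omp┃Each c
··█····██···█·                ┃cti┃The sy
█·····████···█                ┃ina┃The sy
·······███·███                ┃ive┃The pi
·█··█··████···                ┃ina┃The pi


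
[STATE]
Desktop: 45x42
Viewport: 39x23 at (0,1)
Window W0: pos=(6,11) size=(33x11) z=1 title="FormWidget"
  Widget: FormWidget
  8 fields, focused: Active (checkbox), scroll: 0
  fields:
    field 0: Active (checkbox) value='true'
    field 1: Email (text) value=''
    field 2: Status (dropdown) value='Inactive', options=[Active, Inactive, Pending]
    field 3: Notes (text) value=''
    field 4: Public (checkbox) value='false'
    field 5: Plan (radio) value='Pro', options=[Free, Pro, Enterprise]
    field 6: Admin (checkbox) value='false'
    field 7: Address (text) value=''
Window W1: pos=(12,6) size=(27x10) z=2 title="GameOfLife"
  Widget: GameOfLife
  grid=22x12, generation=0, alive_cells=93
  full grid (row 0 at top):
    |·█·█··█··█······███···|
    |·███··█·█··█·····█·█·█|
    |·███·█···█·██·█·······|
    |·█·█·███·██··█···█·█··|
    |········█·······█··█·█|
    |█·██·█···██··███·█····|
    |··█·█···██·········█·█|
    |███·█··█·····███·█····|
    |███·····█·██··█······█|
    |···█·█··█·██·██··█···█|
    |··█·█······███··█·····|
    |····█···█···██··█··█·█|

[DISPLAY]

                                       
                                       
                                       
                                       
                                       
            ┏━━━━━━━━━━━━━━━━━━━━━━━━━┓
            ┃ GameOfLife              ┃
            ┠─────────────────────────┨
            ┃Gen: 0                   ┃
            ┃·█·█·███·██··█···█·█··   ┃
      ┏━━━━━┃········█·······█··█·█   ┃
      ┃ Form┃█·██·█···██··███·█····   ┃
      ┠─────┃··█·█···██·········█·█   ┃
      ┃> Act┃███·█··█·····███·█····   ┃
      ┃  Ema┗━━━━━━━━━━━━━━━━━━━━━━━━━┛
      ┃  Status:     [Inactive      ▼]┃
      ┃  Notes:      [               ]┃
      ┃  Public:     [ ]              ┃
      ┃  Plan:       ( ) Free  (●) Pro┃
      ┃  Admin:      [ ]              ┃
      ┗━━━━━━━━━━━━━━━━━━━━━━━━━━━━━━━┛
                                       
                                       


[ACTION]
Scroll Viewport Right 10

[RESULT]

                                       
                                       
                                       
                                       
                                       
      ┏━━━━━━━━━━━━━━━━━━━━━━━━━┓      
      ┃ GameOfLife              ┃      
      ┠─────────────────────────┨      
      ┃Gen: 0                   ┃      
      ┃·█·█·███·██··█···█·█··   ┃      
┏━━━━━┃········█·······█··█·█   ┃      
┃ Form┃█·██·█···██··███·█····   ┃      
┠─────┃··█·█···██·········█·█   ┃      
┃> Act┃███·█··█·····███·█····   ┃      
┃  Ema┗━━━━━━━━━━━━━━━━━━━━━━━━━┛      
┃  Status:     [Inactive      ▼]┃      
┃  Notes:      [               ]┃      
┃  Public:     [ ]              ┃      
┃  Plan:       ( ) Free  (●) Pro┃      
┃  Admin:      [ ]              ┃      
┗━━━━━━━━━━━━━━━━━━━━━━━━━━━━━━━┛      
                                       
                                       


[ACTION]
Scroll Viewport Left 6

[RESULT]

                                       
                                       
                                       
                                       
                                       
            ┏━━━━━━━━━━━━━━━━━━━━━━━━━┓
            ┃ GameOfLife              ┃
            ┠─────────────────────────┨
            ┃Gen: 0                   ┃
            ┃·█·█·███·██··█···█·█··   ┃
      ┏━━━━━┃········█·······█··█·█   ┃
      ┃ Form┃█·██·█···██··███·█····   ┃
      ┠─────┃··█·█···██·········█·█   ┃
      ┃> Act┃███·█··█·····███·█····   ┃
      ┃  Ema┗━━━━━━━━━━━━━━━━━━━━━━━━━┛
      ┃  Status:     [Inactive      ▼]┃
      ┃  Notes:      [               ]┃
      ┃  Public:     [ ]              ┃
      ┃  Plan:       ( ) Free  (●) Pro┃
      ┃  Admin:      [ ]              ┃
      ┗━━━━━━━━━━━━━━━━━━━━━━━━━━━━━━━┛
                                       
                                       


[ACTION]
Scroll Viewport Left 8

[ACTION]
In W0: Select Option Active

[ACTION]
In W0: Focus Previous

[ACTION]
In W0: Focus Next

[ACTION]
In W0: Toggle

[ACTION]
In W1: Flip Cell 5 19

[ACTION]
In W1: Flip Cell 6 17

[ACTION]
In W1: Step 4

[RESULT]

                                       
                                       
                                       
                                       
                                       
            ┏━━━━━━━━━━━━━━━━━━━━━━━━━┓
            ┃ GameOfLife              ┃
            ┠─────────────────────────┨
            ┃Gen: 4                   ┃
            ┃·██·███·············█·   ┃
      ┏━━━━━┃·██·······███·█·█···██   ┃
      ┃ Form┃·██·██··█····█······██   ┃
      ┠─────┃····█····█·····█·██···   ┃
      ┃> Act┃····█···█·······█·██··   ┃
      ┃  Ema┗━━━━━━━━━━━━━━━━━━━━━━━━━┛
      ┃  Status:     [Inactive      ▼]┃
      ┃  Notes:      [               ]┃
      ┃  Public:     [ ]              ┃
      ┃  Plan:       ( ) Free  (●) Pro┃
      ┃  Admin:      [ ]              ┃
      ┗━━━━━━━━━━━━━━━━━━━━━━━━━━━━━━━┛
                                       
                                       
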